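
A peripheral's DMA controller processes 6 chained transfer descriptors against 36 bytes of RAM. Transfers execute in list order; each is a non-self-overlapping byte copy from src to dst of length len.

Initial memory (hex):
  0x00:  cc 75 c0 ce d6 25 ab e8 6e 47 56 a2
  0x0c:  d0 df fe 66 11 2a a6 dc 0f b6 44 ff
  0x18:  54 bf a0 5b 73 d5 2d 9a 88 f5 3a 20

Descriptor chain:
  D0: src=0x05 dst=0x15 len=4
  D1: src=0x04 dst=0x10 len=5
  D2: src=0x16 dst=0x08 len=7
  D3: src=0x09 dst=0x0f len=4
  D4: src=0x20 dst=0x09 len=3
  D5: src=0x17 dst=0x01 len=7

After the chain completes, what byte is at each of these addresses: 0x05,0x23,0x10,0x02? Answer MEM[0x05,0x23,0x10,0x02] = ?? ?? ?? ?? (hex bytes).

#0 dst[0x15+4] := {0x25,0xab,0xe8,0x6e}
#1 dst[0x10+5] := {0xd6,0x25,0xab,0xe8,0x6e}
#2 dst[0x08+7] := {0xab,0xe8,0x6e,0xbf,0xa0,0x5b,0x73}
#3 dst[0x0f+4] := {0xe8,0x6e,0xbf,0xa0}
#4 dst[0x09+3] := {0x88,0xf5,0x3a}
#5 dst[0x01+7] := {0xe8,0x6e,0xbf,0xa0,0x5b,0x73,0xd5}
query mem[0x05]=0x5b, mem[0x23]=0x20, mem[0x10]=0x6e, mem[0x02]=0x6e

MEM[0x05,0x23,0x10,0x02] = 5b 20 6e 6e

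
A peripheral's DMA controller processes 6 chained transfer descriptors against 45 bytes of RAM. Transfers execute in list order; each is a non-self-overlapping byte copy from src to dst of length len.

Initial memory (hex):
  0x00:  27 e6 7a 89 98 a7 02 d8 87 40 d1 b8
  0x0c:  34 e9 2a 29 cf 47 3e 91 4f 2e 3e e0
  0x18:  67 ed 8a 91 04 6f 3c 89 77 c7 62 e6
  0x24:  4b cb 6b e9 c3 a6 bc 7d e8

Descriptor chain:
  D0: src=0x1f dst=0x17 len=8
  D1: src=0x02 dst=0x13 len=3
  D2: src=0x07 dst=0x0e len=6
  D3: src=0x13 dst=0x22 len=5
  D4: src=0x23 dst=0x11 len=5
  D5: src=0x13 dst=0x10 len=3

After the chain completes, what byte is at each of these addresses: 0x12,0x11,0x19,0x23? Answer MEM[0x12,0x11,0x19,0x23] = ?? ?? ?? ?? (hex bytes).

MEM[0x12,0x11,0x19,0x23] = e9 89 c7 89

#0 dst[0x17+8] := {0x89,0x77,0xc7,0x62,0xe6,0x4b,0xcb,0x6b}
#1 dst[0x13+3] := {0x7a,0x89,0x98}
#2 dst[0x0e+6] := {0xd8,0x87,0x40,0xd1,0xb8,0x34}
#3 dst[0x22+5] := {0x34,0x89,0x98,0x3e,0x89}
#4 dst[0x11+5] := {0x89,0x98,0x3e,0x89,0xe9}
#5 dst[0x10+3] := {0x3e,0x89,0xe9}
query mem[0x12]=0xe9, mem[0x11]=0x89, mem[0x19]=0xc7, mem[0x23]=0x89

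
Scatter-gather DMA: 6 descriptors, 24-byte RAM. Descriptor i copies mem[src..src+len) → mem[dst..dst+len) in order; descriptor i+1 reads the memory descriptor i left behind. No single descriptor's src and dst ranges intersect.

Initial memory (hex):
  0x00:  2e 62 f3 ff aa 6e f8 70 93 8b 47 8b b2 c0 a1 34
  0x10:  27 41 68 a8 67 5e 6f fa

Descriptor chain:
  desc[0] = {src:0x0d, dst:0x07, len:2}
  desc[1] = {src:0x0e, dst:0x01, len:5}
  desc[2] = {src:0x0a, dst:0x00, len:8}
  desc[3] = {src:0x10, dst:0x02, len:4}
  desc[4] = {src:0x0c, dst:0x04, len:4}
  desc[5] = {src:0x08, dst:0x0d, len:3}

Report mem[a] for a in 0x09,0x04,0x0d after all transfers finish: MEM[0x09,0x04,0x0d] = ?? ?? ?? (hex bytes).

MEM[0x09,0x04,0x0d] = 8b b2 a1

[0] 0x0d->0x07 len=2 : c0 a1
[1] 0x0e->0x01 len=5 : a1 34 27 41 68
[2] 0x0a->0x00 len=8 : 47 8b b2 c0 a1 34 27 41
[3] 0x10->0x02 len=4 : 27 41 68 a8
[4] 0x0c->0x04 len=4 : b2 c0 a1 34
[5] 0x08->0x0d len=3 : a1 8b 47
query mem[0x09]=0x8b, mem[0x04]=0xb2, mem[0x0d]=0xa1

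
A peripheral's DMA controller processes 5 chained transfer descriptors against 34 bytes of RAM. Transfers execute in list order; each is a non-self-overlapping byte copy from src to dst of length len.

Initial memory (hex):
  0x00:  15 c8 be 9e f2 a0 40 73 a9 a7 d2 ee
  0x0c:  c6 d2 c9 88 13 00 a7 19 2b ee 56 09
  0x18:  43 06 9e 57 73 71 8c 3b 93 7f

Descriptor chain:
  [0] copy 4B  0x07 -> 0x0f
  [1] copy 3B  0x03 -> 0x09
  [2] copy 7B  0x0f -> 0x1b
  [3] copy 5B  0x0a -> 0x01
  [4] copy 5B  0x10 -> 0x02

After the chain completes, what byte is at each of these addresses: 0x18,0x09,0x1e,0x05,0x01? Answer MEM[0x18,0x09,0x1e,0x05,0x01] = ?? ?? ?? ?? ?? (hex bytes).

D0: mem[0x0f..0x12] <- [73 a9 a7 d2]
D1: mem[0x09..0x0b] <- [9e f2 a0]
D2: mem[0x1b..0x21] <- [73 a9 a7 d2 19 2b ee]
D3: mem[0x01..0x05] <- [f2 a0 c6 d2 c9]
D4: mem[0x02..0x06] <- [a9 a7 d2 19 2b]
query mem[0x18]=0x43, mem[0x09]=0x9e, mem[0x1e]=0xd2, mem[0x05]=0x19, mem[0x01]=0xf2

MEM[0x18,0x09,0x1e,0x05,0x01] = 43 9e d2 19 f2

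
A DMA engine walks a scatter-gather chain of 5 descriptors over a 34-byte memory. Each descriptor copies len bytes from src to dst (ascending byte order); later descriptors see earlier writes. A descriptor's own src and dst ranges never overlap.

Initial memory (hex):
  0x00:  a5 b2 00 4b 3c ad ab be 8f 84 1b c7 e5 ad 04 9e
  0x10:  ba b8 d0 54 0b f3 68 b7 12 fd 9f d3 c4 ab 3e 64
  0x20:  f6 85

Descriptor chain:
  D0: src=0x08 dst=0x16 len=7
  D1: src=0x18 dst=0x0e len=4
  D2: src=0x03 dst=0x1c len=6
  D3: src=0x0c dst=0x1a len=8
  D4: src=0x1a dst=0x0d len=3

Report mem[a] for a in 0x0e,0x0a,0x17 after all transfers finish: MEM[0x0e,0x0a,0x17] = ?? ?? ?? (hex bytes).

MEM[0x0e,0x0a,0x17] = ad 1b 84

  after D0: wrote 7B at 0x16 = 8f841bc7e5ad04
  after D1: wrote 4B at 0x0e = 1bc7e5ad
  after D2: wrote 6B at 0x1c = 4b3cadabbe8f
  after D3: wrote 8B at 0x1a = e5ad1bc7e5add054
  after D4: wrote 3B at 0x0d = e5ad1b
query mem[0x0e]=0xad, mem[0x0a]=0x1b, mem[0x17]=0x84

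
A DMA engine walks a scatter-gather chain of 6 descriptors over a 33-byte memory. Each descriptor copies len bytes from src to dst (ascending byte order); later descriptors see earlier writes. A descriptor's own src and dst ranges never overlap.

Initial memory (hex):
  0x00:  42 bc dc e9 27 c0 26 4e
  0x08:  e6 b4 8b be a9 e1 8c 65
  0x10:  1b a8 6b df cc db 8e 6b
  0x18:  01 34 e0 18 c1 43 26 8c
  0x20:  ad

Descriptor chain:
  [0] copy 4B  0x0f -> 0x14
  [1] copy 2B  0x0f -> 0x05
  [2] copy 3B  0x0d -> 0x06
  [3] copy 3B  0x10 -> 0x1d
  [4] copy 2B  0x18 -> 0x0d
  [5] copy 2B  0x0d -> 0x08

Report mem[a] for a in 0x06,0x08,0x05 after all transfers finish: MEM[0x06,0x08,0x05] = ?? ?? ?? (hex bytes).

[0] 0x0f->0x14 len=4 : 65 1b a8 6b
[1] 0x0f->0x05 len=2 : 65 1b
[2] 0x0d->0x06 len=3 : e1 8c 65
[3] 0x10->0x1d len=3 : 1b a8 6b
[4] 0x18->0x0d len=2 : 01 34
[5] 0x0d->0x08 len=2 : 01 34
query mem[0x06]=0xe1, mem[0x08]=0x01, mem[0x05]=0x65

MEM[0x06,0x08,0x05] = e1 01 65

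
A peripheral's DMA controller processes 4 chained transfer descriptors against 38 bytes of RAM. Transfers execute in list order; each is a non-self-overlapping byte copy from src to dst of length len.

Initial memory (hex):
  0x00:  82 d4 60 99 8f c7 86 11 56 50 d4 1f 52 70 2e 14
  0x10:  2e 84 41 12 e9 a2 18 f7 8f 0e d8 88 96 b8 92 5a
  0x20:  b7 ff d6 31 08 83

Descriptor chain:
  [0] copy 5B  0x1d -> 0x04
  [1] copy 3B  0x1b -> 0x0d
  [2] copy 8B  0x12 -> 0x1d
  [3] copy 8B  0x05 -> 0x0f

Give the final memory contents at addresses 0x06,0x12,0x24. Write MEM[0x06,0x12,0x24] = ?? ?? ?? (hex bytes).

#0 dst[0x04+5] := {0xb8,0x92,0x5a,0xb7,0xff}
#1 dst[0x0d+3] := {0x88,0x96,0xb8}
#2 dst[0x1d+8] := {0x41,0x12,0xe9,0xa2,0x18,0xf7,0x8f,0x0e}
#3 dst[0x0f+8] := {0x92,0x5a,0xb7,0xff,0x50,0xd4,0x1f,0x52}
query mem[0x06]=0x5a, mem[0x12]=0xff, mem[0x24]=0x0e

MEM[0x06,0x12,0x24] = 5a ff 0e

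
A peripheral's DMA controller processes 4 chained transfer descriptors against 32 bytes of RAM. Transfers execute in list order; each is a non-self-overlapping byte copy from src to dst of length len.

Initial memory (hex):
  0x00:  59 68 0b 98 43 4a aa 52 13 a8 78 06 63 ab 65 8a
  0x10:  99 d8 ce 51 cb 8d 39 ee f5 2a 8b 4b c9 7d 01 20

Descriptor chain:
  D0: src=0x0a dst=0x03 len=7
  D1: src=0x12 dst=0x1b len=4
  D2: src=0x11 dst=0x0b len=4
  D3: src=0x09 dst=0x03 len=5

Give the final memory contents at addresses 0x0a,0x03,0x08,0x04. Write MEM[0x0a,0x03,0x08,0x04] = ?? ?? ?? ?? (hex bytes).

MEM[0x0a,0x03,0x08,0x04] = 78 99 8a 78

  after D0: wrote 7B at 0x03 = 780663ab658a99
  after D1: wrote 4B at 0x1b = ce51cb8d
  after D2: wrote 4B at 0x0b = d8ce51cb
  after D3: wrote 5B at 0x03 = 9978d8ce51
query mem[0x0a]=0x78, mem[0x03]=0x99, mem[0x08]=0x8a, mem[0x04]=0x78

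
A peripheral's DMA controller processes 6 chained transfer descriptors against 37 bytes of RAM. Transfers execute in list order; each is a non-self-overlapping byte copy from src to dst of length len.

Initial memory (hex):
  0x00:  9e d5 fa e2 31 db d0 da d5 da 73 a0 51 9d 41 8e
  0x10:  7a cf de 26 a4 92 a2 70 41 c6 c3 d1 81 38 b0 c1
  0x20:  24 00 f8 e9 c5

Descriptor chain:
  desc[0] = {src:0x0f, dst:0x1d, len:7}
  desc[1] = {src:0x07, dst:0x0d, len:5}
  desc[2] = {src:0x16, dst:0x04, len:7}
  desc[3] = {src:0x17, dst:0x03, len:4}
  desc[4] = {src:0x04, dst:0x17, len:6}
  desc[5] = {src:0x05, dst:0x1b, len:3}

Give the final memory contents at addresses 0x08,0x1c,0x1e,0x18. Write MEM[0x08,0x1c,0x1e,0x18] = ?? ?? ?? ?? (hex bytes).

#0 dst[0x1d+7] := {0x8e,0x7a,0xcf,0xde,0x26,0xa4,0x92}
#1 dst[0x0d+5] := {0xda,0xd5,0xda,0x73,0xa0}
#2 dst[0x04+7] := {0xa2,0x70,0x41,0xc6,0xc3,0xd1,0x81}
#3 dst[0x03+4] := {0x70,0x41,0xc6,0xc3}
#4 dst[0x17+6] := {0x41,0xc6,0xc3,0xc6,0xc3,0xd1}
#5 dst[0x1b+3] := {0xc6,0xc3,0xc6}
query mem[0x08]=0xc3, mem[0x1c]=0xc3, mem[0x1e]=0x7a, mem[0x18]=0xc6

MEM[0x08,0x1c,0x1e,0x18] = c3 c3 7a c6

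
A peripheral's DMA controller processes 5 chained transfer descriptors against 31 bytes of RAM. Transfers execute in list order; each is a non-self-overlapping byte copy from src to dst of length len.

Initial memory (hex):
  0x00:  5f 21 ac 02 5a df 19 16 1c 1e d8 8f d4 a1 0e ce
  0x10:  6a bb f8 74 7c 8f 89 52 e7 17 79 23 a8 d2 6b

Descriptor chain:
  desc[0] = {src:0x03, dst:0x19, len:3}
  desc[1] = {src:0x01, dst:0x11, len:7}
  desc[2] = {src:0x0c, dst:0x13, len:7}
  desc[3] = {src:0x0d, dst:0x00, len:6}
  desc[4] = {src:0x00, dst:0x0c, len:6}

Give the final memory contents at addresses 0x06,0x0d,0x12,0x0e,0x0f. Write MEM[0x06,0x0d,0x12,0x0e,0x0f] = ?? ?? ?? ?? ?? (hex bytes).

#0 dst[0x19+3] := {0x02,0x5a,0xdf}
#1 dst[0x11+7] := {0x21,0xac,0x02,0x5a,0xdf,0x19,0x16}
#2 dst[0x13+7] := {0xd4,0xa1,0x0e,0xce,0x6a,0x21,0xac}
#3 dst[0x00+6] := {0xa1,0x0e,0xce,0x6a,0x21,0xac}
#4 dst[0x0c+6] := {0xa1,0x0e,0xce,0x6a,0x21,0xac}
query mem[0x06]=0x19, mem[0x0d]=0x0e, mem[0x12]=0xac, mem[0x0e]=0xce, mem[0x0f]=0x6a

MEM[0x06,0x0d,0x12,0x0e,0x0f] = 19 0e ac ce 6a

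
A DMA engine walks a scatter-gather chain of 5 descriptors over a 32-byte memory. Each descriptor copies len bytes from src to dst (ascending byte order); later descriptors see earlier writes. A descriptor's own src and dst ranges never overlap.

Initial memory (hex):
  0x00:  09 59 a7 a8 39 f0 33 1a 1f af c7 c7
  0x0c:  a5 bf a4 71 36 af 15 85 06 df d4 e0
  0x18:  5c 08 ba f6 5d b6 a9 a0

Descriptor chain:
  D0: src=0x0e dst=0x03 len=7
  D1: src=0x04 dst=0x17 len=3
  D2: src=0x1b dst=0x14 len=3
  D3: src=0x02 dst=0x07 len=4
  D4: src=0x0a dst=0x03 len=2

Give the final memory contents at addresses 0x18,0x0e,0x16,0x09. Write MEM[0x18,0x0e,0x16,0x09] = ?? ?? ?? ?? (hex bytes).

MEM[0x18,0x0e,0x16,0x09] = 36 a4 b6 71

D0: mem[0x03..0x09] <- [a4 71 36 af 15 85 06]
D1: mem[0x17..0x19] <- [71 36 af]
D2: mem[0x14..0x16] <- [f6 5d b6]
D3: mem[0x07..0x0a] <- [a7 a4 71 36]
D4: mem[0x03..0x04] <- [36 c7]
query mem[0x18]=0x36, mem[0x0e]=0xa4, mem[0x16]=0xb6, mem[0x09]=0x71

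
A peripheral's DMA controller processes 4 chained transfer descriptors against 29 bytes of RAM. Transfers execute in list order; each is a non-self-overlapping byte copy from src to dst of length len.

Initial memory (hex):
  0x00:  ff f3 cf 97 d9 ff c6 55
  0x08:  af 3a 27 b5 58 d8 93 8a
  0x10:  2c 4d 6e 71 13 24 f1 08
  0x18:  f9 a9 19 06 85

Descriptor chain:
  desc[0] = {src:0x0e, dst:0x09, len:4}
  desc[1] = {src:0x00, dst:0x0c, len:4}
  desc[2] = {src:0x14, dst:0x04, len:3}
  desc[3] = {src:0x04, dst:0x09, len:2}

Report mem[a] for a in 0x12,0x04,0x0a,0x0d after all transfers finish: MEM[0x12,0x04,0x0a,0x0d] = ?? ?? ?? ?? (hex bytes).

[0] 0x0e->0x09 len=4 : 93 8a 2c 4d
[1] 0x00->0x0c len=4 : ff f3 cf 97
[2] 0x14->0x04 len=3 : 13 24 f1
[3] 0x04->0x09 len=2 : 13 24
query mem[0x12]=0x6e, mem[0x04]=0x13, mem[0x0a]=0x24, mem[0x0d]=0xf3

MEM[0x12,0x04,0x0a,0x0d] = 6e 13 24 f3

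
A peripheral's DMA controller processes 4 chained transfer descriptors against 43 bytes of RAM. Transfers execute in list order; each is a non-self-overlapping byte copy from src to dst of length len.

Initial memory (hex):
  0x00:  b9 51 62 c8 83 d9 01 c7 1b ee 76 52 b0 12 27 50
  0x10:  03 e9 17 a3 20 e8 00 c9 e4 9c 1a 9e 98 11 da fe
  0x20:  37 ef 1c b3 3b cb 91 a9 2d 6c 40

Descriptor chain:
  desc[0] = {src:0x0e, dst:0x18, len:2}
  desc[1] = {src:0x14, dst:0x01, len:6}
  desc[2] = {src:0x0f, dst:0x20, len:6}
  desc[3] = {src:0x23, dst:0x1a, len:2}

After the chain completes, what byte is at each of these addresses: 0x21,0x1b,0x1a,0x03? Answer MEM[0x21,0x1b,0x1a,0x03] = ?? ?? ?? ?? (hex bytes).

D0: mem[0x18..0x19] <- [27 50]
D1: mem[0x01..0x06] <- [20 e8 00 c9 27 50]
D2: mem[0x20..0x25] <- [50 03 e9 17 a3 20]
D3: mem[0x1a..0x1b] <- [17 a3]
query mem[0x21]=0x03, mem[0x1b]=0xa3, mem[0x1a]=0x17, mem[0x03]=0x00

MEM[0x21,0x1b,0x1a,0x03] = 03 a3 17 00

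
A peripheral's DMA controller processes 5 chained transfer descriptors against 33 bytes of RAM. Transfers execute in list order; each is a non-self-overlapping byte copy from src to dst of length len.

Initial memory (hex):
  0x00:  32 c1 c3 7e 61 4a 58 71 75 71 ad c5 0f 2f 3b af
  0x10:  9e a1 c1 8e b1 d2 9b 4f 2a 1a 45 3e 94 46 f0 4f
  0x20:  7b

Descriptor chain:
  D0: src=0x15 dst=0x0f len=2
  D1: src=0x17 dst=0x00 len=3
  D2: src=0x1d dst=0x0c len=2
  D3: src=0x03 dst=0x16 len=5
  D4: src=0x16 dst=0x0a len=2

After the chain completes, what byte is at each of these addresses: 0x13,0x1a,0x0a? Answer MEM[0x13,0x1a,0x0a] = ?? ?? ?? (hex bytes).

#0 dst[0x0f+2] := {0xd2,0x9b}
#1 dst[0x00+3] := {0x4f,0x2a,0x1a}
#2 dst[0x0c+2] := {0x46,0xf0}
#3 dst[0x16+5] := {0x7e,0x61,0x4a,0x58,0x71}
#4 dst[0x0a+2] := {0x7e,0x61}
query mem[0x13]=0x8e, mem[0x1a]=0x71, mem[0x0a]=0x7e

MEM[0x13,0x1a,0x0a] = 8e 71 7e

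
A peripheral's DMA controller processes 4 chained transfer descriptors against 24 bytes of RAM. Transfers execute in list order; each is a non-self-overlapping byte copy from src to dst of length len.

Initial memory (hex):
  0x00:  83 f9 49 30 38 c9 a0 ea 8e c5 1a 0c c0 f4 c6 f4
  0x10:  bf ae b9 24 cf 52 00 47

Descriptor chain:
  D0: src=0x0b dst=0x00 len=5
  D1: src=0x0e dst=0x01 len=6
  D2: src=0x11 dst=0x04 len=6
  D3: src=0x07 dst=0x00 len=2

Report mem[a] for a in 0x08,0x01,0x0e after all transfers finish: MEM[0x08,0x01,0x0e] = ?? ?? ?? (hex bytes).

MEM[0x08,0x01,0x0e] = 52 52 c6

D0: mem[0x00..0x04] <- [0c c0 f4 c6 f4]
D1: mem[0x01..0x06] <- [c6 f4 bf ae b9 24]
D2: mem[0x04..0x09] <- [ae b9 24 cf 52 00]
D3: mem[0x00..0x01] <- [cf 52]
query mem[0x08]=0x52, mem[0x01]=0x52, mem[0x0e]=0xc6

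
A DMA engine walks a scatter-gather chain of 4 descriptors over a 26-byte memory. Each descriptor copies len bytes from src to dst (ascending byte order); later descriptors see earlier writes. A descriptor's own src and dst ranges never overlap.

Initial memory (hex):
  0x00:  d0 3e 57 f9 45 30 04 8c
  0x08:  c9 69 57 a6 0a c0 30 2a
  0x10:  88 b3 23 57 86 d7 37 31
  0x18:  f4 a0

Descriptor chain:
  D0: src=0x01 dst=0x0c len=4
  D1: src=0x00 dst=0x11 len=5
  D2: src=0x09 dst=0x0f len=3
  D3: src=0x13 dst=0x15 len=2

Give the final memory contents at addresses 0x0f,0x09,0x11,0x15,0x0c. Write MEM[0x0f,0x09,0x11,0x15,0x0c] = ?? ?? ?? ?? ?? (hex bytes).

MEM[0x0f,0x09,0x11,0x15,0x0c] = 69 69 a6 57 3e

  after D0: wrote 4B at 0x0c = 3e57f945
  after D1: wrote 5B at 0x11 = d03e57f945
  after D2: wrote 3B at 0x0f = 6957a6
  after D3: wrote 2B at 0x15 = 57f9
query mem[0x0f]=0x69, mem[0x09]=0x69, mem[0x11]=0xa6, mem[0x15]=0x57, mem[0x0c]=0x3e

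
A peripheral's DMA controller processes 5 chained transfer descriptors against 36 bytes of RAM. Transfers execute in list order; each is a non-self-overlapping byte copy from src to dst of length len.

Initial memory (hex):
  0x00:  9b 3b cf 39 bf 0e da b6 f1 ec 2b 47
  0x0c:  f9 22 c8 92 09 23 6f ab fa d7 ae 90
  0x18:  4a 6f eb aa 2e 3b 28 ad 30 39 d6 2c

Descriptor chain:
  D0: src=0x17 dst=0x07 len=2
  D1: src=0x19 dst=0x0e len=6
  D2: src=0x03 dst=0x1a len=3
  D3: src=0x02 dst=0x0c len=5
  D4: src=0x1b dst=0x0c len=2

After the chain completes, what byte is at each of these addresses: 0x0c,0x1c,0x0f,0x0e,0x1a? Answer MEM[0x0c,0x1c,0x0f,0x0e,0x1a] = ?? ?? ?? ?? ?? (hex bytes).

MEM[0x0c,0x1c,0x0f,0x0e,0x1a] = bf 0e 0e bf 39

D0: mem[0x07..0x08] <- [90 4a]
D1: mem[0x0e..0x13] <- [6f eb aa 2e 3b 28]
D2: mem[0x1a..0x1c] <- [39 bf 0e]
D3: mem[0x0c..0x10] <- [cf 39 bf 0e da]
D4: mem[0x0c..0x0d] <- [bf 0e]
query mem[0x0c]=0xbf, mem[0x1c]=0x0e, mem[0x0f]=0x0e, mem[0x0e]=0xbf, mem[0x1a]=0x39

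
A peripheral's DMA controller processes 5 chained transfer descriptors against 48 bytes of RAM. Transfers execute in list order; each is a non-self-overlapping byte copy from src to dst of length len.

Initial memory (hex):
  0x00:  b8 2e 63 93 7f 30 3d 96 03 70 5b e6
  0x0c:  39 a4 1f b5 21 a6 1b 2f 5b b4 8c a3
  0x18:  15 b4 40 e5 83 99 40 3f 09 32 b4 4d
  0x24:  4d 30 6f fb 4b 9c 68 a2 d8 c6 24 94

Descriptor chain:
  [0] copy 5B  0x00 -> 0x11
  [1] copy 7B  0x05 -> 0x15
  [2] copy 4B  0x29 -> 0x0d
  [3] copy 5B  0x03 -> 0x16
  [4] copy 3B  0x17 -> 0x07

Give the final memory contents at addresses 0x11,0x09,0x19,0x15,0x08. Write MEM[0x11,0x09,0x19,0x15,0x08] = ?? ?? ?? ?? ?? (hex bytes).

MEM[0x11,0x09,0x19,0x15,0x08] = b8 3d 3d 30 30

#0 dst[0x11+5] := {0xb8,0x2e,0x63,0x93,0x7f}
#1 dst[0x15+7] := {0x30,0x3d,0x96,0x03,0x70,0x5b,0xe6}
#2 dst[0x0d+4] := {0x9c,0x68,0xa2,0xd8}
#3 dst[0x16+5] := {0x93,0x7f,0x30,0x3d,0x96}
#4 dst[0x07+3] := {0x7f,0x30,0x3d}
query mem[0x11]=0xb8, mem[0x09]=0x3d, mem[0x19]=0x3d, mem[0x15]=0x30, mem[0x08]=0x30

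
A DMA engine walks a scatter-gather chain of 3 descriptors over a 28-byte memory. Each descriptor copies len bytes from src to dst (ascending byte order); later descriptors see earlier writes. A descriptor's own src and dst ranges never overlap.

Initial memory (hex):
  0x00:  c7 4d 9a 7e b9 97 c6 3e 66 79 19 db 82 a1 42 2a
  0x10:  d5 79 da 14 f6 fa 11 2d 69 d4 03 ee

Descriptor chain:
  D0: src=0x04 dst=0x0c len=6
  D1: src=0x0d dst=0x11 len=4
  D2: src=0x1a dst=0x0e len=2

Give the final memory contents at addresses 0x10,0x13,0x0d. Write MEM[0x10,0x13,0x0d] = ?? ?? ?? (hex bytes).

D0: mem[0x0c..0x11] <- [b9 97 c6 3e 66 79]
D1: mem[0x11..0x14] <- [97 c6 3e 66]
D2: mem[0x0e..0x0f] <- [03 ee]
query mem[0x10]=0x66, mem[0x13]=0x3e, mem[0x0d]=0x97

MEM[0x10,0x13,0x0d] = 66 3e 97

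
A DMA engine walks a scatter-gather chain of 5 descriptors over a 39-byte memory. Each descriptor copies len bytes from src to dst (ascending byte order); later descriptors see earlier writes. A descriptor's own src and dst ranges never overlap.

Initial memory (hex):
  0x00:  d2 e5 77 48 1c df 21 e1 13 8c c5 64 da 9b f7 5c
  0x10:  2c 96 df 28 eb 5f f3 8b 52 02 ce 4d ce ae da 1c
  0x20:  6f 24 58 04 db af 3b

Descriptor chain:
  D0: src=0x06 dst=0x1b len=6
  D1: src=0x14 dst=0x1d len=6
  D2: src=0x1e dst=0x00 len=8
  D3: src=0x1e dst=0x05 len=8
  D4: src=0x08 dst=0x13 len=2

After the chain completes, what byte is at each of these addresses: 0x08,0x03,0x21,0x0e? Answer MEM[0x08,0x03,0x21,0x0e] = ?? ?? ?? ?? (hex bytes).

MEM[0x08,0x03,0x21,0x0e] = 52 52 52 f7

[0] 0x06->0x1b len=6 : 21 e1 13 8c c5 64
[1] 0x14->0x1d len=6 : eb 5f f3 8b 52 02
[2] 0x1e->0x00 len=8 : 5f f3 8b 52 02 04 db af
[3] 0x1e->0x05 len=8 : 5f f3 8b 52 02 04 db af
[4] 0x08->0x13 len=2 : 52 02
query mem[0x08]=0x52, mem[0x03]=0x52, mem[0x21]=0x52, mem[0x0e]=0xf7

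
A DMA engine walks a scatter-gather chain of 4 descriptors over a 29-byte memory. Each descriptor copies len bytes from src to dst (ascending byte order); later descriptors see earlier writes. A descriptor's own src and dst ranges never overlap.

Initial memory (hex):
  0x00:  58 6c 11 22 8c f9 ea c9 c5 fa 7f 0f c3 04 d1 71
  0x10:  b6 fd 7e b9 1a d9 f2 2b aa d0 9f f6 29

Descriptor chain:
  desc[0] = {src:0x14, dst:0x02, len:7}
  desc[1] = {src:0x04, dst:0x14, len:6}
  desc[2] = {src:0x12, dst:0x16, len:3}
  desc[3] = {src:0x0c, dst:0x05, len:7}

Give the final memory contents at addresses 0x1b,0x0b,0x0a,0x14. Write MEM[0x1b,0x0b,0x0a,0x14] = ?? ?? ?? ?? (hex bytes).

MEM[0x1b,0x0b,0x0a,0x14] = f6 7e fd f2

[0] 0x14->0x02 len=7 : 1a d9 f2 2b aa d0 9f
[1] 0x04->0x14 len=6 : f2 2b aa d0 9f fa
[2] 0x12->0x16 len=3 : 7e b9 f2
[3] 0x0c->0x05 len=7 : c3 04 d1 71 b6 fd 7e
query mem[0x1b]=0xf6, mem[0x0b]=0x7e, mem[0x0a]=0xfd, mem[0x14]=0xf2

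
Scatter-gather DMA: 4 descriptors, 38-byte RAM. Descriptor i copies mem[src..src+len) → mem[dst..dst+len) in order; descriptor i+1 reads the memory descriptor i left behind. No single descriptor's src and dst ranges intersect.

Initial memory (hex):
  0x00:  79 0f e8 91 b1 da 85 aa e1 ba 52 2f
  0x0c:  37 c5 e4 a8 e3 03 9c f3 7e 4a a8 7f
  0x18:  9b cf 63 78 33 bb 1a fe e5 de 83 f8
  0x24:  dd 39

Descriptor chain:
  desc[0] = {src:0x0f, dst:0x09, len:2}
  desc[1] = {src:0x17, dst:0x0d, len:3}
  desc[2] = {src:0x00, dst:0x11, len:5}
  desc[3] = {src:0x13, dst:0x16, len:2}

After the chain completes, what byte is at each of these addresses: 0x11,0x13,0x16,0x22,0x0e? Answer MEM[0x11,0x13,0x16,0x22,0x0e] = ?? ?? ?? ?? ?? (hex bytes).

MEM[0x11,0x13,0x16,0x22,0x0e] = 79 e8 e8 83 9b

[0] 0x0f->0x09 len=2 : a8 e3
[1] 0x17->0x0d len=3 : 7f 9b cf
[2] 0x00->0x11 len=5 : 79 0f e8 91 b1
[3] 0x13->0x16 len=2 : e8 91
query mem[0x11]=0x79, mem[0x13]=0xe8, mem[0x16]=0xe8, mem[0x22]=0x83, mem[0x0e]=0x9b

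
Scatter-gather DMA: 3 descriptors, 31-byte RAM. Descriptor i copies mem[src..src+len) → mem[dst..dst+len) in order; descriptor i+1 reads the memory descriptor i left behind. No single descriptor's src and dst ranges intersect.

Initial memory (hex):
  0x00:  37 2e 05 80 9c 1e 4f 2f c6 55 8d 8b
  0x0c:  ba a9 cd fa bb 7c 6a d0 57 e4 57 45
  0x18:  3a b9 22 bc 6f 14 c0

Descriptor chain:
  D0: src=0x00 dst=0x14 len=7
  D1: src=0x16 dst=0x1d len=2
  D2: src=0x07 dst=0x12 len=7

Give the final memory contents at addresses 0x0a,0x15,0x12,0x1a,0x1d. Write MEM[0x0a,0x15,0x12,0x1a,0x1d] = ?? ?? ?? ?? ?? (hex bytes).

D0: mem[0x14..0x1a] <- [37 2e 05 80 9c 1e 4f]
D1: mem[0x1d..0x1e] <- [05 80]
D2: mem[0x12..0x18] <- [2f c6 55 8d 8b ba a9]
query mem[0x0a]=0x8d, mem[0x15]=0x8d, mem[0x12]=0x2f, mem[0x1a]=0x4f, mem[0x1d]=0x05

MEM[0x0a,0x15,0x12,0x1a,0x1d] = 8d 8d 2f 4f 05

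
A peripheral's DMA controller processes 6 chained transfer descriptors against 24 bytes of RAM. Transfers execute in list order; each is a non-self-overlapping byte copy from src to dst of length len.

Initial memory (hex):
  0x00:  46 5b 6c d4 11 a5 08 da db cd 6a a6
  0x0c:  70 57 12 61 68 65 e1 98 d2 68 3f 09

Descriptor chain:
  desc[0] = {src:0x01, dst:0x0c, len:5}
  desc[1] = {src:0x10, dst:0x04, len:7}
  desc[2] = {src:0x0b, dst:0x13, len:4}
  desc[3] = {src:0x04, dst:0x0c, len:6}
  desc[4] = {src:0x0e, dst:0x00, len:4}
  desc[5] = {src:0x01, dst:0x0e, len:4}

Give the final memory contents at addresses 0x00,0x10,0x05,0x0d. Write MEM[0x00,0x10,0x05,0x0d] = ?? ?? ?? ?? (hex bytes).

MEM[0x00,0x10,0x05,0x0d] = e1 68 65 65

  after D0: wrote 5B at 0x0c = 5b6cd411a5
  after D1: wrote 7B at 0x04 = a565e198d2683f
  after D2: wrote 4B at 0x13 = a65b6cd4
  after D3: wrote 6B at 0x0c = a565e198d268
  after D4: wrote 4B at 0x00 = e198d268
  after D5: wrote 4B at 0x0e = 98d268a5
query mem[0x00]=0xe1, mem[0x10]=0x68, mem[0x05]=0x65, mem[0x0d]=0x65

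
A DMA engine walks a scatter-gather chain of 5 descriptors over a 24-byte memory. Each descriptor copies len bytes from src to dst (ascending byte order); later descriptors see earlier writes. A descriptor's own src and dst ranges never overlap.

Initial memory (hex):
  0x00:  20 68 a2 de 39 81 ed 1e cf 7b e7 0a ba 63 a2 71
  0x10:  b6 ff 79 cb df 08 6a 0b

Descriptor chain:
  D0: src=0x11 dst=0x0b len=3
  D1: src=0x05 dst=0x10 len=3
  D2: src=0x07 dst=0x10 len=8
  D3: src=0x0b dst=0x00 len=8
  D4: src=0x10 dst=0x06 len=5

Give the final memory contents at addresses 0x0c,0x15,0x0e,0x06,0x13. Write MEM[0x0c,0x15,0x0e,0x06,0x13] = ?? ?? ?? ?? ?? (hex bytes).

[0] 0x11->0x0b len=3 : ff 79 cb
[1] 0x05->0x10 len=3 : 81 ed 1e
[2] 0x07->0x10 len=8 : 1e cf 7b e7 ff 79 cb a2
[3] 0x0b->0x00 len=8 : ff 79 cb a2 71 1e cf 7b
[4] 0x10->0x06 len=5 : 1e cf 7b e7 ff
query mem[0x0c]=0x79, mem[0x15]=0x79, mem[0x0e]=0xa2, mem[0x06]=0x1e, mem[0x13]=0xe7

MEM[0x0c,0x15,0x0e,0x06,0x13] = 79 79 a2 1e e7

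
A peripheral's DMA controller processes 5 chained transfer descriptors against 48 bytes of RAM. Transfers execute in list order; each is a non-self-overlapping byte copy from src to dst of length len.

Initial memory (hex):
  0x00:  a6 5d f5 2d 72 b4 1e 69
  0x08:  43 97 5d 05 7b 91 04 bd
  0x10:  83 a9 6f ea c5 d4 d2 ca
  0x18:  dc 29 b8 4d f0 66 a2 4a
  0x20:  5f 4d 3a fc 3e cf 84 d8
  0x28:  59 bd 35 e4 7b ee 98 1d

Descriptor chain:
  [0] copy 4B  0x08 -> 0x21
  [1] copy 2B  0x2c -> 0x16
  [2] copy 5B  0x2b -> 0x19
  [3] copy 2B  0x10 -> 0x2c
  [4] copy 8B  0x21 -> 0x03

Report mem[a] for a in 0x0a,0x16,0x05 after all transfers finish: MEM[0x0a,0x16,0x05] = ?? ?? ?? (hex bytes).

  after D0: wrote 4B at 0x21 = 43975d05
  after D1: wrote 2B at 0x16 = 7bee
  after D2: wrote 5B at 0x19 = e47bee981d
  after D3: wrote 2B at 0x2c = 83a9
  after D4: wrote 8B at 0x03 = 43975d05cf84d859
query mem[0x0a]=0x59, mem[0x16]=0x7b, mem[0x05]=0x5d

MEM[0x0a,0x16,0x05] = 59 7b 5d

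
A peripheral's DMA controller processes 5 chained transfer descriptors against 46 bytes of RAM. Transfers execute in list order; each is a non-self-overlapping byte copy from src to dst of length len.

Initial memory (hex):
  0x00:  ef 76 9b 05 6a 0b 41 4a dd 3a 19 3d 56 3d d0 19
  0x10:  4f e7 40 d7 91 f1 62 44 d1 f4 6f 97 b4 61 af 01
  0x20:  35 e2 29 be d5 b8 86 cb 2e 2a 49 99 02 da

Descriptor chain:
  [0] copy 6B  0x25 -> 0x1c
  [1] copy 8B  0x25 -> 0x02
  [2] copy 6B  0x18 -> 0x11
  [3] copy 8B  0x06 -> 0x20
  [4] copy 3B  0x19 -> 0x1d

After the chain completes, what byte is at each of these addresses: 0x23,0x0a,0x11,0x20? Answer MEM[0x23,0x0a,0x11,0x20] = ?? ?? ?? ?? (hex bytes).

MEM[0x23,0x0a,0x11,0x20] = 02 19 d1 2a

#0 dst[0x1c+6] := {0xb8,0x86,0xcb,0x2e,0x2a,0x49}
#1 dst[0x02+8] := {0xb8,0x86,0xcb,0x2e,0x2a,0x49,0x99,0x02}
#2 dst[0x11+6] := {0xd1,0xf4,0x6f,0x97,0xb8,0x86}
#3 dst[0x20+8] := {0x2a,0x49,0x99,0x02,0x19,0x3d,0x56,0x3d}
#4 dst[0x1d+3] := {0xf4,0x6f,0x97}
query mem[0x23]=0x02, mem[0x0a]=0x19, mem[0x11]=0xd1, mem[0x20]=0x2a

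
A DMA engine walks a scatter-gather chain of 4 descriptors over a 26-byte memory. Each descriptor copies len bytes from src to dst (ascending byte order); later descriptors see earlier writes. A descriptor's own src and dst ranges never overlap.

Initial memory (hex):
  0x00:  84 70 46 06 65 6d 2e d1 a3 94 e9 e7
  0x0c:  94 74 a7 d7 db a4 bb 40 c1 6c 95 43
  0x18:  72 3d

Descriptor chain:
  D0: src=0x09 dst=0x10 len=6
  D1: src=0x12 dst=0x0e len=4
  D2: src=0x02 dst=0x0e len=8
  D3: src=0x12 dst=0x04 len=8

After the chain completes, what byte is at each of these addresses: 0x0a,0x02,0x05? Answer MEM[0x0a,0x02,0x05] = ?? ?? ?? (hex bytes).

MEM[0x0a,0x02,0x05] = 72 46 d1

#0 dst[0x10+6] := {0x94,0xe9,0xe7,0x94,0x74,0xa7}
#1 dst[0x0e+4] := {0xe7,0x94,0x74,0xa7}
#2 dst[0x0e+8] := {0x46,0x06,0x65,0x6d,0x2e,0xd1,0xa3,0x94}
#3 dst[0x04+8] := {0x2e,0xd1,0xa3,0x94,0x95,0x43,0x72,0x3d}
query mem[0x0a]=0x72, mem[0x02]=0x46, mem[0x05]=0xd1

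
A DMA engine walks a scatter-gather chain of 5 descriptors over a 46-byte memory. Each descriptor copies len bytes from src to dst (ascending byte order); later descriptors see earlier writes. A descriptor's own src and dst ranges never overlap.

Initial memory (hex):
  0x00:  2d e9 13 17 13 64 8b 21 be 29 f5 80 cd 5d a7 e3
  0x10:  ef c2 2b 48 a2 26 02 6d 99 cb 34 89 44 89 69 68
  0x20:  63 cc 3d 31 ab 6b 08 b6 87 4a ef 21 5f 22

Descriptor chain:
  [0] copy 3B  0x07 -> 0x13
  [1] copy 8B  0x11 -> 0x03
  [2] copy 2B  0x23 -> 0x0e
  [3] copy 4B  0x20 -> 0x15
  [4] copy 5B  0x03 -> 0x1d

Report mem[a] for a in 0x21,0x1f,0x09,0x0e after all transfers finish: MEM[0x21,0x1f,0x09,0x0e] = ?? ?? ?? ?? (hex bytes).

  after D0: wrote 3B at 0x13 = 21be29
  after D1: wrote 8B at 0x03 = c22b21be29026d99
  after D2: wrote 2B at 0x0e = 31ab
  after D3: wrote 4B at 0x15 = 63cc3d31
  after D4: wrote 5B at 0x1d = c22b21be29
query mem[0x21]=0x29, mem[0x1f]=0x21, mem[0x09]=0x6d, mem[0x0e]=0x31

MEM[0x21,0x1f,0x09,0x0e] = 29 21 6d 31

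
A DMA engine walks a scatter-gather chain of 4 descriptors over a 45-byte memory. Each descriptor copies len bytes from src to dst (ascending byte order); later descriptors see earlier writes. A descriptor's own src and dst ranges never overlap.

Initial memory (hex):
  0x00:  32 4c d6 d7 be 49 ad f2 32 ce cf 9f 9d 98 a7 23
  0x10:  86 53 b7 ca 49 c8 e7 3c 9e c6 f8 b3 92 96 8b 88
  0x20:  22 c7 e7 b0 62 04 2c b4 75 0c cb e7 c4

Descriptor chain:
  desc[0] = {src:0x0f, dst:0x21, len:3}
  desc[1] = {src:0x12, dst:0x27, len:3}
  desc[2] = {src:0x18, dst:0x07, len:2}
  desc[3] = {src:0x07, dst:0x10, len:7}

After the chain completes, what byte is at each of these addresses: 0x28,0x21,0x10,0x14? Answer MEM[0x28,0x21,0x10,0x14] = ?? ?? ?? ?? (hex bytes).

[0] 0x0f->0x21 len=3 : 23 86 53
[1] 0x12->0x27 len=3 : b7 ca 49
[2] 0x18->0x07 len=2 : 9e c6
[3] 0x07->0x10 len=7 : 9e c6 ce cf 9f 9d 98
query mem[0x28]=0xca, mem[0x21]=0x23, mem[0x10]=0x9e, mem[0x14]=0x9f

MEM[0x28,0x21,0x10,0x14] = ca 23 9e 9f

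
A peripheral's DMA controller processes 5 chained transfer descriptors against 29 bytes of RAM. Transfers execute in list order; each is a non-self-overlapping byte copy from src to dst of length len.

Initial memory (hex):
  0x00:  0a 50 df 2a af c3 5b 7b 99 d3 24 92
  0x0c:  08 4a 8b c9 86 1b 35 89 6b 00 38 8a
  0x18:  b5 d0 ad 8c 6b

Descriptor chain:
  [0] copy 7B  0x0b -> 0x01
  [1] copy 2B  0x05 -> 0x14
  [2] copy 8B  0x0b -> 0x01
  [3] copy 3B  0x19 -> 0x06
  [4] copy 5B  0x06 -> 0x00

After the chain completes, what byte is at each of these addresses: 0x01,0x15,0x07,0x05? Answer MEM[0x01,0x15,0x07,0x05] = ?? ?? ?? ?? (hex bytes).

MEM[0x01,0x15,0x07,0x05] = ad 86 ad c9

#0 dst[0x01+7] := {0x92,0x08,0x4a,0x8b,0xc9,0x86,0x1b}
#1 dst[0x14+2] := {0xc9,0x86}
#2 dst[0x01+8] := {0x92,0x08,0x4a,0x8b,0xc9,0x86,0x1b,0x35}
#3 dst[0x06+3] := {0xd0,0xad,0x8c}
#4 dst[0x00+5] := {0xd0,0xad,0x8c,0xd3,0x24}
query mem[0x01]=0xad, mem[0x15]=0x86, mem[0x07]=0xad, mem[0x05]=0xc9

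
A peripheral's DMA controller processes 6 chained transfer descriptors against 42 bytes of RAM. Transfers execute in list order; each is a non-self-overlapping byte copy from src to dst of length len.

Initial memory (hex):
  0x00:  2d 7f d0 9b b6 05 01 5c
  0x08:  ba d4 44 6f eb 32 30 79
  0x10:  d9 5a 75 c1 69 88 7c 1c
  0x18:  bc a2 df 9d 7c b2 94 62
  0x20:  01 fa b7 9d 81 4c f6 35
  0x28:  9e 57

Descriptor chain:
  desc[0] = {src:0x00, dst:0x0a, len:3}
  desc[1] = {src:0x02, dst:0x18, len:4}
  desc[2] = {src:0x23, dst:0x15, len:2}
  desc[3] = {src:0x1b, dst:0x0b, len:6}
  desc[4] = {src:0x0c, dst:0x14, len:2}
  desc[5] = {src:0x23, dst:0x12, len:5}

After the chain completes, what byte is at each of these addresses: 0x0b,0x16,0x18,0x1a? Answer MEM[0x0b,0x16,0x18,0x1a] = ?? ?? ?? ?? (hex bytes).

MEM[0x0b,0x16,0x18,0x1a] = 05 35 d0 b6

D0: mem[0x0a..0x0c] <- [2d 7f d0]
D1: mem[0x18..0x1b] <- [d0 9b b6 05]
D2: mem[0x15..0x16] <- [9d 81]
D3: mem[0x0b..0x10] <- [05 7c b2 94 62 01]
D4: mem[0x14..0x15] <- [7c b2]
D5: mem[0x12..0x16] <- [9d 81 4c f6 35]
query mem[0x0b]=0x05, mem[0x16]=0x35, mem[0x18]=0xd0, mem[0x1a]=0xb6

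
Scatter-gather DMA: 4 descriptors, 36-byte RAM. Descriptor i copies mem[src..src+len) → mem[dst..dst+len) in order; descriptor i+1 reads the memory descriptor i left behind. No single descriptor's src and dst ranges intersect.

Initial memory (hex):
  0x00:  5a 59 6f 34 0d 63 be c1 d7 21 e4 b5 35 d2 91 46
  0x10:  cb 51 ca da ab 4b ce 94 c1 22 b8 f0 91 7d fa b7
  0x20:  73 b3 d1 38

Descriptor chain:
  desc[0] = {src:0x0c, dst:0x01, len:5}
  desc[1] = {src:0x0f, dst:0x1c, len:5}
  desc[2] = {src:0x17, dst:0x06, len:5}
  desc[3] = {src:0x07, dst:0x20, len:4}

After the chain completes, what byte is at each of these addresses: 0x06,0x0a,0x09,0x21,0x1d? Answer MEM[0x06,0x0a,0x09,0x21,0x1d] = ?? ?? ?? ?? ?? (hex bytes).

MEM[0x06,0x0a,0x09,0x21,0x1d] = 94 f0 b8 22 cb

#0 dst[0x01+5] := {0x35,0xd2,0x91,0x46,0xcb}
#1 dst[0x1c+5] := {0x46,0xcb,0x51,0xca,0xda}
#2 dst[0x06+5] := {0x94,0xc1,0x22,0xb8,0xf0}
#3 dst[0x20+4] := {0xc1,0x22,0xb8,0xf0}
query mem[0x06]=0x94, mem[0x0a]=0xf0, mem[0x09]=0xb8, mem[0x21]=0x22, mem[0x1d]=0xcb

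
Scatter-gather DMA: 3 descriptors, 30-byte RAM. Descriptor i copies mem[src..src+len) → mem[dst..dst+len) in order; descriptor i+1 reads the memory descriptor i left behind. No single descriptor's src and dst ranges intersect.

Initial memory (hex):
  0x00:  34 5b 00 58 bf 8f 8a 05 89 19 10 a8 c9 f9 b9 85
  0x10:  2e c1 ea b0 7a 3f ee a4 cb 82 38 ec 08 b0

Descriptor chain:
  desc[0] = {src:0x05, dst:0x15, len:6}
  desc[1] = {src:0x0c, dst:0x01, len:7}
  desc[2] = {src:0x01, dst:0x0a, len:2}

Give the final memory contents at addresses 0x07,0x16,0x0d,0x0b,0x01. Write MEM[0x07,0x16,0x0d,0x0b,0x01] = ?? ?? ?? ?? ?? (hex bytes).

MEM[0x07,0x16,0x0d,0x0b,0x01] = ea 8a f9 f9 c9

#0 dst[0x15+6] := {0x8f,0x8a,0x05,0x89,0x19,0x10}
#1 dst[0x01+7] := {0xc9,0xf9,0xb9,0x85,0x2e,0xc1,0xea}
#2 dst[0x0a+2] := {0xc9,0xf9}
query mem[0x07]=0xea, mem[0x16]=0x8a, mem[0x0d]=0xf9, mem[0x0b]=0xf9, mem[0x01]=0xc9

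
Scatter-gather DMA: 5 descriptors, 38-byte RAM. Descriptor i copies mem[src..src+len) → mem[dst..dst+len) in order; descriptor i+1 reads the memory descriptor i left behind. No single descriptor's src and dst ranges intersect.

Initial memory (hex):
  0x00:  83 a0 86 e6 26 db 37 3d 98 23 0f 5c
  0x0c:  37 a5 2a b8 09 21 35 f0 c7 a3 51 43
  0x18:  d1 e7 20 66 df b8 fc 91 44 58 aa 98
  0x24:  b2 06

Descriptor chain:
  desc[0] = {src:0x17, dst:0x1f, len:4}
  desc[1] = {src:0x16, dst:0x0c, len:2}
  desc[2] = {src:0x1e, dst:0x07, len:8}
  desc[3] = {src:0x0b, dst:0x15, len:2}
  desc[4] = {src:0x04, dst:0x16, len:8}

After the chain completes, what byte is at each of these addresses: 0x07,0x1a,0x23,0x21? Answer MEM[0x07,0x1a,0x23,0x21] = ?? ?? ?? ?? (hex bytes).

MEM[0x07,0x1a,0x23,0x21] = fc 43 98 e7

[0] 0x17->0x1f len=4 : 43 d1 e7 20
[1] 0x16->0x0c len=2 : 51 43
[2] 0x1e->0x07 len=8 : fc 43 d1 e7 20 98 b2 06
[3] 0x0b->0x15 len=2 : 20 98
[4] 0x04->0x16 len=8 : 26 db 37 fc 43 d1 e7 20
query mem[0x07]=0xfc, mem[0x1a]=0x43, mem[0x23]=0x98, mem[0x21]=0xe7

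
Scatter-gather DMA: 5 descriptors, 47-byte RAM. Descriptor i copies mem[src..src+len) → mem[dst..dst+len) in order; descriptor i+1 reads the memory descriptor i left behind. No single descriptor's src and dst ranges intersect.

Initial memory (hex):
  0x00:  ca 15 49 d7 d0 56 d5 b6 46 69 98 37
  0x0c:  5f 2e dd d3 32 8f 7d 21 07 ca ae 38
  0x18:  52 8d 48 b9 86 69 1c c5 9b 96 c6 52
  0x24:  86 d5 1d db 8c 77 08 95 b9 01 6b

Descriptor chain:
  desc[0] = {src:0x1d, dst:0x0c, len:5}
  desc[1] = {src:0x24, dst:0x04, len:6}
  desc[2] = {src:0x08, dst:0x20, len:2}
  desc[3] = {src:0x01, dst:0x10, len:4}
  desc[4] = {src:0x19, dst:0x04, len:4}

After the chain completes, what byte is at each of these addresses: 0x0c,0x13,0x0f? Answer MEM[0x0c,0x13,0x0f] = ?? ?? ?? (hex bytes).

MEM[0x0c,0x13,0x0f] = 69 86 9b

[0] 0x1d->0x0c len=5 : 69 1c c5 9b 96
[1] 0x24->0x04 len=6 : 86 d5 1d db 8c 77
[2] 0x08->0x20 len=2 : 8c 77
[3] 0x01->0x10 len=4 : 15 49 d7 86
[4] 0x19->0x04 len=4 : 8d 48 b9 86
query mem[0x0c]=0x69, mem[0x13]=0x86, mem[0x0f]=0x9b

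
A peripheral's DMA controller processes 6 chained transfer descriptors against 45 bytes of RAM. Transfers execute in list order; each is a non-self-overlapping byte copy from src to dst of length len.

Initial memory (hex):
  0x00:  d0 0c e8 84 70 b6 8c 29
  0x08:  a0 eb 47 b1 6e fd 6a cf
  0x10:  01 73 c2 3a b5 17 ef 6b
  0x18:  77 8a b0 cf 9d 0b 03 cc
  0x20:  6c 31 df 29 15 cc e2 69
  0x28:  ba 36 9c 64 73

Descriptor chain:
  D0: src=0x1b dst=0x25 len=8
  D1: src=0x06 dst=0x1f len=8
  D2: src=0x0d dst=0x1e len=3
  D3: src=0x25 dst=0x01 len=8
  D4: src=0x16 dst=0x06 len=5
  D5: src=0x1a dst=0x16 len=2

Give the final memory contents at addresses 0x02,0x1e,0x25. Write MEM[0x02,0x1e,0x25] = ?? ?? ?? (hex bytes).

  after D0: wrote 8B at 0x25 = cf9d0b03cc6c31df
  after D1: wrote 8B at 0x1f = 8c29a0eb47b16efd
  after D2: wrote 3B at 0x1e = fd6acf
  after D3: wrote 8B at 0x01 = 6efd0b03cc6c31df
  after D4: wrote 5B at 0x06 = ef6b778ab0
  after D5: wrote 2B at 0x16 = b0cf
query mem[0x02]=0xfd, mem[0x1e]=0xfd, mem[0x25]=0x6e

MEM[0x02,0x1e,0x25] = fd fd 6e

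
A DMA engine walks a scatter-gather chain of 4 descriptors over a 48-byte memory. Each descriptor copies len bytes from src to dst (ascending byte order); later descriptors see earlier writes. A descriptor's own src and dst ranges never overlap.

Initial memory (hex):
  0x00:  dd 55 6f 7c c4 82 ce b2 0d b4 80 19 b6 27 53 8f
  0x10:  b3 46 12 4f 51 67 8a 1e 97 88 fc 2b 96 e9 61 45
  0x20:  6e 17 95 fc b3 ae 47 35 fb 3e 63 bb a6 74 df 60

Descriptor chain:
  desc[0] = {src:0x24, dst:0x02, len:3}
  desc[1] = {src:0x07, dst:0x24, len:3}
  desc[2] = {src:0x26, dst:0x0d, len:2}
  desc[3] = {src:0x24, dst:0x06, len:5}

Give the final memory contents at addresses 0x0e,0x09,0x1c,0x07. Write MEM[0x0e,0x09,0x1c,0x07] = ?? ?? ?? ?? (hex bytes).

MEM[0x0e,0x09,0x1c,0x07] = 35 35 96 0d

D0: mem[0x02..0x04] <- [b3 ae 47]
D1: mem[0x24..0x26] <- [b2 0d b4]
D2: mem[0x0d..0x0e] <- [b4 35]
D3: mem[0x06..0x0a] <- [b2 0d b4 35 fb]
query mem[0x0e]=0x35, mem[0x09]=0x35, mem[0x1c]=0x96, mem[0x07]=0x0d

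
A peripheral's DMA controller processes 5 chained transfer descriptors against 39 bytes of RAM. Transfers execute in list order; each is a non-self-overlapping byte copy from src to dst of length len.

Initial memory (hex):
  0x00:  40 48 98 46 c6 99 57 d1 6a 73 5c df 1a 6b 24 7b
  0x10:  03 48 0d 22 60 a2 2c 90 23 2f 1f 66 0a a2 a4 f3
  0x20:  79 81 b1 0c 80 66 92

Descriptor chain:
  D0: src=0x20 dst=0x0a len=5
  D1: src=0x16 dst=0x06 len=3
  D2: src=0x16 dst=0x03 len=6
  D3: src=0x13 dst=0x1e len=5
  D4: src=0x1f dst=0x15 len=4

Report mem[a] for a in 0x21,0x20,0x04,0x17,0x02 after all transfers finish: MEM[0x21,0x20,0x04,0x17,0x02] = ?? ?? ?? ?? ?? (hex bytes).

MEM[0x21,0x20,0x04,0x17,0x02] = 2c a2 90 2c 98

#0 dst[0x0a+5] := {0x79,0x81,0xb1,0x0c,0x80}
#1 dst[0x06+3] := {0x2c,0x90,0x23}
#2 dst[0x03+6] := {0x2c,0x90,0x23,0x2f,0x1f,0x66}
#3 dst[0x1e+5] := {0x22,0x60,0xa2,0x2c,0x90}
#4 dst[0x15+4] := {0x60,0xa2,0x2c,0x90}
query mem[0x21]=0x2c, mem[0x20]=0xa2, mem[0x04]=0x90, mem[0x17]=0x2c, mem[0x02]=0x98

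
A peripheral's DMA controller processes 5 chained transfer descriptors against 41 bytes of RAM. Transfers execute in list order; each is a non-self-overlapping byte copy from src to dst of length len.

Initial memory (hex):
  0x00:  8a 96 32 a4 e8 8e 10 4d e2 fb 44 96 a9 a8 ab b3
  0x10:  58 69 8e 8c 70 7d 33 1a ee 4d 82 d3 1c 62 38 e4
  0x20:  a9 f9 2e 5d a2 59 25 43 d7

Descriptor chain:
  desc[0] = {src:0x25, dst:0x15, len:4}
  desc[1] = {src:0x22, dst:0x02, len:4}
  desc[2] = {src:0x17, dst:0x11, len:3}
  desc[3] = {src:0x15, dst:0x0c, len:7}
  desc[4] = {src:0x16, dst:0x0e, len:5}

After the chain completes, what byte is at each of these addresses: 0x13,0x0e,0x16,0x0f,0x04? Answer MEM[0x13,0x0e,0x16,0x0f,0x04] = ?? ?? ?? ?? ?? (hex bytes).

MEM[0x13,0x0e,0x16,0x0f,0x04] = 4d 25 25 43 a2

#0 dst[0x15+4] := {0x59,0x25,0x43,0xd7}
#1 dst[0x02+4] := {0x2e,0x5d,0xa2,0x59}
#2 dst[0x11+3] := {0x43,0xd7,0x4d}
#3 dst[0x0c+7] := {0x59,0x25,0x43,0xd7,0x4d,0x82,0xd3}
#4 dst[0x0e+5] := {0x25,0x43,0xd7,0x4d,0x82}
query mem[0x13]=0x4d, mem[0x0e]=0x25, mem[0x16]=0x25, mem[0x0f]=0x43, mem[0x04]=0xa2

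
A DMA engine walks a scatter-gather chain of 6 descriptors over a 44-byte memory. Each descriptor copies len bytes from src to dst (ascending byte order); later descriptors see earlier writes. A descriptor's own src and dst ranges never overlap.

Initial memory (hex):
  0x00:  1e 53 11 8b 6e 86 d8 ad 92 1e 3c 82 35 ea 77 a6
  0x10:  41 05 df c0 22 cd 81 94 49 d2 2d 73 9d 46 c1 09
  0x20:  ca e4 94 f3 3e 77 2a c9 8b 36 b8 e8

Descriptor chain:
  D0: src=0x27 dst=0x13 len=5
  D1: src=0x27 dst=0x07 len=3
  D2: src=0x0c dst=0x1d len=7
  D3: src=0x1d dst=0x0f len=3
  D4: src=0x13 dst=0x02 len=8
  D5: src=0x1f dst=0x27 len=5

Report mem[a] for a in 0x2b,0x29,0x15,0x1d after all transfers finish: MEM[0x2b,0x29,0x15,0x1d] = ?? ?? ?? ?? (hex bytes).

MEM[0x2b,0x29,0x15,0x1d] = df 41 36 35

#0 dst[0x13+5] := {0xc9,0x8b,0x36,0xb8,0xe8}
#1 dst[0x07+3] := {0xc9,0x8b,0x36}
#2 dst[0x1d+7] := {0x35,0xea,0x77,0xa6,0x41,0x05,0xdf}
#3 dst[0x0f+3] := {0x35,0xea,0x77}
#4 dst[0x02+8] := {0xc9,0x8b,0x36,0xb8,0xe8,0x49,0xd2,0x2d}
#5 dst[0x27+5] := {0x77,0xa6,0x41,0x05,0xdf}
query mem[0x2b]=0xdf, mem[0x29]=0x41, mem[0x15]=0x36, mem[0x1d]=0x35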